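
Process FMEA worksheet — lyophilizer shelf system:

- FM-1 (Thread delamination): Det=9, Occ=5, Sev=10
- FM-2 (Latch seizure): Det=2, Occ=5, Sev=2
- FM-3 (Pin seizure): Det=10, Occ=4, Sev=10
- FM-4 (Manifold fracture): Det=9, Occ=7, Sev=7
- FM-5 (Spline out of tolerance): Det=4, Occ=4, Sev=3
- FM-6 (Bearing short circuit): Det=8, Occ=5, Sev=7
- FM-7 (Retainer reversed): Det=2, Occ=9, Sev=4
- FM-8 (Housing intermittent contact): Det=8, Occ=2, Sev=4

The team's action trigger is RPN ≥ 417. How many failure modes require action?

RPN = Severity × Occurrence × Detection:
  FM-1: 10 × 5 × 9 = 450
  FM-2: 2 × 5 × 2 = 20
  FM-3: 10 × 4 × 10 = 400
  FM-4: 7 × 7 × 9 = 441
  FM-5: 3 × 4 × 4 = 48
  FM-6: 7 × 5 × 8 = 280
  FM-7: 4 × 9 × 2 = 72
  FM-8: 4 × 2 × 8 = 64
Modes with RPN ≥ 417: FM-1 (450), FM-4 (441) → 2.

2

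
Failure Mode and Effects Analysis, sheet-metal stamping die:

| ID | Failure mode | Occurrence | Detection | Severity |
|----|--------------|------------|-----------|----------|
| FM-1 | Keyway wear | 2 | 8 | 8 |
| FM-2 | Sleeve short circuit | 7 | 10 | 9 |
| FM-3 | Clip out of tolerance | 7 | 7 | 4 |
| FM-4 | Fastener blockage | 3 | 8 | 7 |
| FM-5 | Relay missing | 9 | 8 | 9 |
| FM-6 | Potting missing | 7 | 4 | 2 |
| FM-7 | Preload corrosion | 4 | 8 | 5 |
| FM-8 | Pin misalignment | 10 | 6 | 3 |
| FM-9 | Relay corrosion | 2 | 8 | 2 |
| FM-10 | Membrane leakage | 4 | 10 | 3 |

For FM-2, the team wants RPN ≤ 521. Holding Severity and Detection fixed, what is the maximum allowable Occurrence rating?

FM-2: S=9, O=7, D=10 → current RPN = 630.
Fixed product = 90. Need 90 × O ≤ 521, so O ≤ 521/90 = 5.79.
Maximum integer Occurrence rating = 5 (gives RPN 450; O=6 would give 540 > 521).

5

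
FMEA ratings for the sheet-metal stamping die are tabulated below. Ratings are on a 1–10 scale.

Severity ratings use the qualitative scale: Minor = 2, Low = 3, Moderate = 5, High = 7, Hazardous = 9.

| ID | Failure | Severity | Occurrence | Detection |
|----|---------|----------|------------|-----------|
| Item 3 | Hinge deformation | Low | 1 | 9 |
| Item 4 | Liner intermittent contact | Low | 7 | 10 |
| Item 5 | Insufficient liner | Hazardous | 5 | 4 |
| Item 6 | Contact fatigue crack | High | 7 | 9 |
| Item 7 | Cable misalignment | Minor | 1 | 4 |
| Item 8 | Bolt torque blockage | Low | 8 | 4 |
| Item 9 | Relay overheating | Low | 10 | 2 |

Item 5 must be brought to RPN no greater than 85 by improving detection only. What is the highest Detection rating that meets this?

1

Item 5: S=9, O=5, D=4 → current RPN = 180.
Fixed product = 45. Need 45 × D ≤ 85, so D ≤ 85/45 = 1.89.
Maximum integer Detection rating = 1 (gives RPN 45; D=2 would give 90 > 85).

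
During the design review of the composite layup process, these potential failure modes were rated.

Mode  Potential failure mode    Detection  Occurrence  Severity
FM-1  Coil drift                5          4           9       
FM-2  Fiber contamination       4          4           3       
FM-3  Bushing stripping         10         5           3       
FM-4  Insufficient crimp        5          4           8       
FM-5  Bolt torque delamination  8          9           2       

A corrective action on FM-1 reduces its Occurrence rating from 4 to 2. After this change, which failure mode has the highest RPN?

RPN = Severity × Occurrence × Detection:
  FM-1: 9 × 4 × 5 = 180
  FM-2: 3 × 4 × 4 = 48
  FM-3: 3 × 5 × 10 = 150
  FM-4: 8 × 4 × 5 = 160
  FM-5: 2 × 9 × 8 = 144
After action: FM-1 → 9 × 2 × 5 = 90.
Revised RPNs: FM-4=160, FM-3=150, FM-5=144, FM-1=90, FM-2=48.
Highest is now FM-4 (160).

FM-4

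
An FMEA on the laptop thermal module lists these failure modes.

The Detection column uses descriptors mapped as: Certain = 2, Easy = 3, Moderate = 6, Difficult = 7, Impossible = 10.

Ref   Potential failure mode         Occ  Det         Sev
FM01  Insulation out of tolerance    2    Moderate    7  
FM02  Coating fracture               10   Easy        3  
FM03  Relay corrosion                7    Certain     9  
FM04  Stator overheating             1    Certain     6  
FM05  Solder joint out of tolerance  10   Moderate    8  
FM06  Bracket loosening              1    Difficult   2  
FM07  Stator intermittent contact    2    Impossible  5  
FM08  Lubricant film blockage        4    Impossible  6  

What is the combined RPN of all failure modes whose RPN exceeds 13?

1134

RPN = Severity × Occurrence × Detection:
  FM01: 7 × 2 × 6 = 84
  FM02: 3 × 10 × 3 = 90
  FM03: 9 × 7 × 2 = 126
  FM04: 6 × 1 × 2 = 12
  FM05: 8 × 10 × 6 = 480
  FM06: 2 × 1 × 7 = 14
  FM07: 5 × 2 × 10 = 100
  FM08: 6 × 4 × 10 = 240
RPN > 13: FM01 (84), FM02 (90), FM03 (126), FM05 (480), FM06 (14), FM07 (100), FM08 (240).
Sum: 84 + 90 + 126 + 480 + 14 + 100 + 240 = 1134.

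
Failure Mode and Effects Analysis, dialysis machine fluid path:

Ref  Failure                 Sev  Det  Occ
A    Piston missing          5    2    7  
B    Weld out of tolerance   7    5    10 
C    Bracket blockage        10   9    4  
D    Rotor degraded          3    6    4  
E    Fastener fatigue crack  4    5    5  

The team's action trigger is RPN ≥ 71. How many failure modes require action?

RPN = Severity × Occurrence × Detection:
  A: 5 × 7 × 2 = 70
  B: 7 × 10 × 5 = 350
  C: 10 × 4 × 9 = 360
  D: 3 × 4 × 6 = 72
  E: 4 × 5 × 5 = 100
Modes with RPN ≥ 71: B (350), C (360), D (72), E (100) → 4.

4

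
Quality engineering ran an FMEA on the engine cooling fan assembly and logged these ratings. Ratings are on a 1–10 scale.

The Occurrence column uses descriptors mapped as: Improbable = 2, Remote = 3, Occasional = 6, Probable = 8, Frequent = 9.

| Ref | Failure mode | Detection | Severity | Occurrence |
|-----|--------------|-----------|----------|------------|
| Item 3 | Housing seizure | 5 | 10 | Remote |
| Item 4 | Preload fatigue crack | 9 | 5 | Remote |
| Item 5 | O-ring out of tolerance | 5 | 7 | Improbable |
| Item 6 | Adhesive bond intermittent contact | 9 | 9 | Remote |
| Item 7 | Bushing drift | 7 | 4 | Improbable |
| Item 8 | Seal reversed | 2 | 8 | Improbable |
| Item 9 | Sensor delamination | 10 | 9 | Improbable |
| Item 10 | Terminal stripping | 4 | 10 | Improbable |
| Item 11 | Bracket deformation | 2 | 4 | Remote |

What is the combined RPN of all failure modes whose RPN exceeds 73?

RPN = Severity × Occurrence × Detection:
  Item 3: 10 × 3 × 5 = 150
  Item 4: 5 × 3 × 9 = 135
  Item 5: 7 × 2 × 5 = 70
  Item 6: 9 × 3 × 9 = 243
  Item 7: 4 × 2 × 7 = 56
  Item 8: 8 × 2 × 2 = 32
  Item 9: 9 × 2 × 10 = 180
  Item 10: 10 × 2 × 4 = 80
  Item 11: 4 × 3 × 2 = 24
RPN > 73: Item 3 (150), Item 4 (135), Item 6 (243), Item 9 (180), Item 10 (80).
Sum: 150 + 135 + 243 + 180 + 80 = 788.

788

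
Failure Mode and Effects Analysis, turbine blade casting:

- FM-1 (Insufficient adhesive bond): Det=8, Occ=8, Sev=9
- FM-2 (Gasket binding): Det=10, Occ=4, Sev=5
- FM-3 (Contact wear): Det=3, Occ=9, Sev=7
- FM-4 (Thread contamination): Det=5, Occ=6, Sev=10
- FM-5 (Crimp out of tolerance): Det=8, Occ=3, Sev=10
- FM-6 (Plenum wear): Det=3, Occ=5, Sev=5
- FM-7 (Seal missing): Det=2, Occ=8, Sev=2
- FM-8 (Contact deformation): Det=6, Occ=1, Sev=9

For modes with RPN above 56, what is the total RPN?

RPN = Severity × Occurrence × Detection:
  FM-1: 9 × 8 × 8 = 576
  FM-2: 5 × 4 × 10 = 200
  FM-3: 7 × 9 × 3 = 189
  FM-4: 10 × 6 × 5 = 300
  FM-5: 10 × 3 × 8 = 240
  FM-6: 5 × 5 × 3 = 75
  FM-7: 2 × 8 × 2 = 32
  FM-8: 9 × 1 × 6 = 54
RPN > 56: FM-1 (576), FM-2 (200), FM-3 (189), FM-4 (300), FM-5 (240), FM-6 (75).
Sum: 576 + 200 + 189 + 300 + 240 + 75 = 1580.

1580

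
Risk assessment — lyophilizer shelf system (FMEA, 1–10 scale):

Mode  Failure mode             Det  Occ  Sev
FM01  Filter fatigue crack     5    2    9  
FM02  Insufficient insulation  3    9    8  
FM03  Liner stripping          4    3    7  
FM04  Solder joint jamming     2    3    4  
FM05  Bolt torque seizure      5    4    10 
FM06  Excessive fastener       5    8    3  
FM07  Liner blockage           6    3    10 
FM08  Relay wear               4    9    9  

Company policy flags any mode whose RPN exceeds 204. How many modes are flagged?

RPN = Severity × Occurrence × Detection:
  FM01: 9 × 2 × 5 = 90
  FM02: 8 × 9 × 3 = 216
  FM03: 7 × 3 × 4 = 84
  FM04: 4 × 3 × 2 = 24
  FM05: 10 × 4 × 5 = 200
  FM06: 3 × 8 × 5 = 120
  FM07: 10 × 3 × 6 = 180
  FM08: 9 × 9 × 4 = 324
Modes with RPN > 204: FM02 (216), FM08 (324) → 2.

2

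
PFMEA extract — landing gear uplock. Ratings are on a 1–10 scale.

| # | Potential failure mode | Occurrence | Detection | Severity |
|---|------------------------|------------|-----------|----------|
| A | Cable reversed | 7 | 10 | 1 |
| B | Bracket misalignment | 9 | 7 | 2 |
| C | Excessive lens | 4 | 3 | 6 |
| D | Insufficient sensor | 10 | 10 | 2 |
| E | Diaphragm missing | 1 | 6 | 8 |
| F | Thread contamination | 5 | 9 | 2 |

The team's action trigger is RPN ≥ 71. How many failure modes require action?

4

RPN = Severity × Occurrence × Detection:
  A: 1 × 7 × 10 = 70
  B: 2 × 9 × 7 = 126
  C: 6 × 4 × 3 = 72
  D: 2 × 10 × 10 = 200
  E: 8 × 1 × 6 = 48
  F: 2 × 5 × 9 = 90
Modes with RPN ≥ 71: B (126), C (72), D (200), F (90) → 4.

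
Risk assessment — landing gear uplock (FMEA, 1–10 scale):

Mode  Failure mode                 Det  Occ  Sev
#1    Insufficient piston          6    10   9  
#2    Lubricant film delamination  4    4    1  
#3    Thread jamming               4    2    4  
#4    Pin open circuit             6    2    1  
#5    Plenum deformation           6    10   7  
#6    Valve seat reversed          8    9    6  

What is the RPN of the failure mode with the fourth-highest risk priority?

32

RPN = Severity × Occurrence × Detection:
  #1: 9 × 10 × 6 = 540
  #2: 1 × 4 × 4 = 16
  #3: 4 × 2 × 4 = 32
  #4: 1 × 2 × 6 = 12
  #5: 7 × 10 × 6 = 420
  #6: 6 × 9 × 8 = 432
Sorted descending: 540, 432, 420, 32, 16, 12.
The fourth-highest RPN is 32 (#3).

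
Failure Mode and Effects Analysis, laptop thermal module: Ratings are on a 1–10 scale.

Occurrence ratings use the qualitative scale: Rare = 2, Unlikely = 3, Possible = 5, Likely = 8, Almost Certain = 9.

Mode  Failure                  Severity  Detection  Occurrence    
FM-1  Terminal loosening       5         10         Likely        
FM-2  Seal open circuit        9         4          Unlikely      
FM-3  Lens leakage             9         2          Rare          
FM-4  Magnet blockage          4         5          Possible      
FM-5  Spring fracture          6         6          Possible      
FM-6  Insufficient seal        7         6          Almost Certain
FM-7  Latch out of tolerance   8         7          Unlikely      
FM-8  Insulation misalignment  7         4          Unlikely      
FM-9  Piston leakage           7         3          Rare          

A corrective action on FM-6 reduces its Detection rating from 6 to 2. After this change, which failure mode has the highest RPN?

FM-1

RPN = Severity × Occurrence × Detection:
  FM-1: 5 × 8 × 10 = 400
  FM-2: 9 × 3 × 4 = 108
  FM-3: 9 × 2 × 2 = 36
  FM-4: 4 × 5 × 5 = 100
  FM-5: 6 × 5 × 6 = 180
  FM-6: 7 × 9 × 6 = 378
  FM-7: 8 × 3 × 7 = 168
  FM-8: 7 × 3 × 4 = 84
  FM-9: 7 × 2 × 3 = 42
After action: FM-6 → 7 × 9 × 2 = 126.
Revised RPNs: FM-1=400, FM-5=180, FM-7=168, FM-6=126, FM-2=108, FM-4=100, FM-8=84, FM-9=42, FM-3=36.
Highest is now FM-1 (400).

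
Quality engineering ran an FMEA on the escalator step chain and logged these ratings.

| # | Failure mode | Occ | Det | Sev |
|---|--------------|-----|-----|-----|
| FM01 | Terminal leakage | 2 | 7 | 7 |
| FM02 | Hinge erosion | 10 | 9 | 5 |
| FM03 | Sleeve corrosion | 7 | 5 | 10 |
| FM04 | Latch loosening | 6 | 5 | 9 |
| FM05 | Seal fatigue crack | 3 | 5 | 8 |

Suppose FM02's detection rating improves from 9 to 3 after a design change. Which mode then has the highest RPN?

RPN = Severity × Occurrence × Detection:
  FM01: 7 × 2 × 7 = 98
  FM02: 5 × 10 × 9 = 450
  FM03: 10 × 7 × 5 = 350
  FM04: 9 × 6 × 5 = 270
  FM05: 8 × 3 × 5 = 120
After action: FM02 → 5 × 10 × 3 = 150.
Revised RPNs: FM03=350, FM04=270, FM02=150, FM05=120, FM01=98.
Highest is now FM03 (350).

FM03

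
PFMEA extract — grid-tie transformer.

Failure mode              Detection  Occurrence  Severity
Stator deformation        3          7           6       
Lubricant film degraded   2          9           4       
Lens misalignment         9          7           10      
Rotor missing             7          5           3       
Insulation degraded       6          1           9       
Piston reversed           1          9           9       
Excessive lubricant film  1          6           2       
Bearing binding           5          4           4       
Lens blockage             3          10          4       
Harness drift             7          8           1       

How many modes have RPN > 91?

4

RPN = Severity × Occurrence × Detection:
  Stator deformation: 6 × 7 × 3 = 126
  Lubricant film degraded: 4 × 9 × 2 = 72
  Lens misalignment: 10 × 7 × 9 = 630
  Rotor missing: 3 × 5 × 7 = 105
  Insulation degraded: 9 × 1 × 6 = 54
  Piston reversed: 9 × 9 × 1 = 81
  Excessive lubricant film: 2 × 6 × 1 = 12
  Bearing binding: 4 × 4 × 5 = 80
  Lens blockage: 4 × 10 × 3 = 120
  Harness drift: 1 × 8 × 7 = 56
Modes with RPN > 91: Stator deformation (126), Lens misalignment (630), Rotor missing (105), Lens blockage (120) → 4.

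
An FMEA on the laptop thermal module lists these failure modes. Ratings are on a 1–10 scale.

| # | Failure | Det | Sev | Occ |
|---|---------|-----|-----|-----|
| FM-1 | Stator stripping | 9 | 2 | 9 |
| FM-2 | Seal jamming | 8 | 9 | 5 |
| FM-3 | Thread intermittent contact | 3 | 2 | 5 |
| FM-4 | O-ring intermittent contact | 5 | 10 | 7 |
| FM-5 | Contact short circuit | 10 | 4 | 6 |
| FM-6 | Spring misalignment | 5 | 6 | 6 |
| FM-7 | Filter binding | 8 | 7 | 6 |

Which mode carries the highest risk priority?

RPN = Severity × Occurrence × Detection:
  FM-1: 2 × 9 × 9 = 162
  FM-2: 9 × 5 × 8 = 360
  FM-3: 2 × 5 × 3 = 30
  FM-4: 10 × 7 × 5 = 350
  FM-5: 4 × 6 × 10 = 240
  FM-6: 6 × 6 × 5 = 180
  FM-7: 7 × 6 × 8 = 336
Highest RPN is 360 → FM-2.

FM-2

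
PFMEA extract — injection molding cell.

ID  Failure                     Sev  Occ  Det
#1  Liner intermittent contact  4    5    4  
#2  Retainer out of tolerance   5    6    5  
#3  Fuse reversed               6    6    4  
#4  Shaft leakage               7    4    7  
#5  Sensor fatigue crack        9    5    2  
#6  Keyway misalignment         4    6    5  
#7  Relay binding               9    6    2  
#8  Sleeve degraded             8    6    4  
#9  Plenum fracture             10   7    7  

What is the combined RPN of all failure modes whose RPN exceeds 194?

RPN = Severity × Occurrence × Detection:
  #1: 4 × 5 × 4 = 80
  #2: 5 × 6 × 5 = 150
  #3: 6 × 6 × 4 = 144
  #4: 7 × 4 × 7 = 196
  #5: 9 × 5 × 2 = 90
  #6: 4 × 6 × 5 = 120
  #7: 9 × 6 × 2 = 108
  #8: 8 × 6 × 4 = 192
  #9: 10 × 7 × 7 = 490
RPN > 194: #4 (196), #9 (490).
Sum: 196 + 490 = 686.

686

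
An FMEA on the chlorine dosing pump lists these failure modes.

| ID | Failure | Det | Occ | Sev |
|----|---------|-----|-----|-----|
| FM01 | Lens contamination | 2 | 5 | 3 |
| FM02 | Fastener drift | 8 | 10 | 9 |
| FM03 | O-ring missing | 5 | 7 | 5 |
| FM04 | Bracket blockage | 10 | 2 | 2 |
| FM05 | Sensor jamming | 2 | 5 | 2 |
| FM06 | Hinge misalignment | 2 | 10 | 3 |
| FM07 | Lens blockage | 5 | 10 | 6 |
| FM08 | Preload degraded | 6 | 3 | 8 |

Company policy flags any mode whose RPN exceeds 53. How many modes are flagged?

RPN = Severity × Occurrence × Detection:
  FM01: 3 × 5 × 2 = 30
  FM02: 9 × 10 × 8 = 720
  FM03: 5 × 7 × 5 = 175
  FM04: 2 × 2 × 10 = 40
  FM05: 2 × 5 × 2 = 20
  FM06: 3 × 10 × 2 = 60
  FM07: 6 × 10 × 5 = 300
  FM08: 8 × 3 × 6 = 144
Modes with RPN > 53: FM02 (720), FM03 (175), FM06 (60), FM07 (300), FM08 (144) → 5.

5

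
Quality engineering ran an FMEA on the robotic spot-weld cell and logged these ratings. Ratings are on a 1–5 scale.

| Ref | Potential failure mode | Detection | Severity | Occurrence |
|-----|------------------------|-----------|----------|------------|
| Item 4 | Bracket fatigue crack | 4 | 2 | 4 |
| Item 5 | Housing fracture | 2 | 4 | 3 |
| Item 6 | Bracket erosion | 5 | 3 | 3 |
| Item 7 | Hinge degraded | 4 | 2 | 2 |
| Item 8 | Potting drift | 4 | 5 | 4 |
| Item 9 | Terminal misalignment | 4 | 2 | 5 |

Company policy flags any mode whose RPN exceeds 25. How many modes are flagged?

RPN = Severity × Occurrence × Detection:
  Item 4: 2 × 4 × 4 = 32
  Item 5: 4 × 3 × 2 = 24
  Item 6: 3 × 3 × 5 = 45
  Item 7: 2 × 2 × 4 = 16
  Item 8: 5 × 4 × 4 = 80
  Item 9: 2 × 5 × 4 = 40
Modes with RPN > 25: Item 4 (32), Item 6 (45), Item 8 (80), Item 9 (40) → 4.

4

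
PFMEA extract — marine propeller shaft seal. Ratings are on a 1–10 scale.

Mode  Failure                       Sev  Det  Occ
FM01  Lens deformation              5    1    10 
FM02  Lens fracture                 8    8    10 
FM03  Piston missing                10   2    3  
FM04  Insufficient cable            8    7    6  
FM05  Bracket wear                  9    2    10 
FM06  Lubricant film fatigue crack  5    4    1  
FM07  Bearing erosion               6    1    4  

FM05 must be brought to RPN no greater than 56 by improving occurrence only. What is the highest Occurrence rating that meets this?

FM05: S=9, O=10, D=2 → current RPN = 180.
Fixed product = 18. Need 18 × O ≤ 56, so O ≤ 56/18 = 3.11.
Maximum integer Occurrence rating = 3 (gives RPN 54; O=4 would give 72 > 56).

3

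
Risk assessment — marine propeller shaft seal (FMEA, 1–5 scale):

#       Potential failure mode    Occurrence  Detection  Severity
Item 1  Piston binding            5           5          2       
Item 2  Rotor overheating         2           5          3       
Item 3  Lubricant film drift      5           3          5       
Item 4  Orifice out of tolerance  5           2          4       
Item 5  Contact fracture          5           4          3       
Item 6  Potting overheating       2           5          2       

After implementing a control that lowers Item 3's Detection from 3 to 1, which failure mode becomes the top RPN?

RPN = Severity × Occurrence × Detection:
  Item 1: 2 × 5 × 5 = 50
  Item 2: 3 × 2 × 5 = 30
  Item 3: 5 × 5 × 3 = 75
  Item 4: 4 × 5 × 2 = 40
  Item 5: 3 × 5 × 4 = 60
  Item 6: 2 × 2 × 5 = 20
After action: Item 3 → 5 × 5 × 1 = 25.
Revised RPNs: Item 5=60, Item 1=50, Item 4=40, Item 2=30, Item 3=25, Item 6=20.
Highest is now Item 5 (60).

Item 5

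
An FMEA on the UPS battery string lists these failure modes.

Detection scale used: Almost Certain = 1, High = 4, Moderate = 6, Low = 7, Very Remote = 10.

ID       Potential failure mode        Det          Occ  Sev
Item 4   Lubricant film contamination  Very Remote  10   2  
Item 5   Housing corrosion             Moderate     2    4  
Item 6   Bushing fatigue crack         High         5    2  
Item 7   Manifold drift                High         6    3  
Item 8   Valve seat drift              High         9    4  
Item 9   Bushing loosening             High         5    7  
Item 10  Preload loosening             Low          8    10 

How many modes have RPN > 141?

3

RPN = Severity × Occurrence × Detection:
  Item 4: 2 × 10 × 10 = 200
  Item 5: 4 × 2 × 6 = 48
  Item 6: 2 × 5 × 4 = 40
  Item 7: 3 × 6 × 4 = 72
  Item 8: 4 × 9 × 4 = 144
  Item 9: 7 × 5 × 4 = 140
  Item 10: 10 × 8 × 7 = 560
Modes with RPN > 141: Item 4 (200), Item 8 (144), Item 10 (560) → 3.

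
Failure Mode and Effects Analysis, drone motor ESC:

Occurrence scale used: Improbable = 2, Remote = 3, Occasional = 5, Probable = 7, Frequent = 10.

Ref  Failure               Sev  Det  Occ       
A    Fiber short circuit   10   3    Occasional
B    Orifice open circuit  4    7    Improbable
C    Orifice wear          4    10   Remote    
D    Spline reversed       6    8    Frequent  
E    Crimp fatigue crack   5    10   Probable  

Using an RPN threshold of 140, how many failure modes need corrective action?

RPN = Severity × Occurrence × Detection:
  A: 10 × 5 × 3 = 150
  B: 4 × 2 × 7 = 56
  C: 4 × 3 × 10 = 120
  D: 6 × 10 × 8 = 480
  E: 5 × 7 × 10 = 350
Modes with RPN ≥ 140: A (150), D (480), E (350) → 3.

3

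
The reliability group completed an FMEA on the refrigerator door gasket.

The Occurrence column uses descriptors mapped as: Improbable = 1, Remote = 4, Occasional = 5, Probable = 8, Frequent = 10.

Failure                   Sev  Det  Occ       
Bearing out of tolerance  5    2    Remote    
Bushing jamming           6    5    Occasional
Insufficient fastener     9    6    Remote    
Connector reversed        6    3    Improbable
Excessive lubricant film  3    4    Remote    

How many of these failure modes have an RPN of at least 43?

3

RPN = Severity × Occurrence × Detection:
  Bearing out of tolerance: 5 × 4 × 2 = 40
  Bushing jamming: 6 × 5 × 5 = 150
  Insufficient fastener: 9 × 4 × 6 = 216
  Connector reversed: 6 × 1 × 3 = 18
  Excessive lubricant film: 3 × 4 × 4 = 48
Modes with RPN ≥ 43: Bushing jamming (150), Insufficient fastener (216), Excessive lubricant film (48) → 3.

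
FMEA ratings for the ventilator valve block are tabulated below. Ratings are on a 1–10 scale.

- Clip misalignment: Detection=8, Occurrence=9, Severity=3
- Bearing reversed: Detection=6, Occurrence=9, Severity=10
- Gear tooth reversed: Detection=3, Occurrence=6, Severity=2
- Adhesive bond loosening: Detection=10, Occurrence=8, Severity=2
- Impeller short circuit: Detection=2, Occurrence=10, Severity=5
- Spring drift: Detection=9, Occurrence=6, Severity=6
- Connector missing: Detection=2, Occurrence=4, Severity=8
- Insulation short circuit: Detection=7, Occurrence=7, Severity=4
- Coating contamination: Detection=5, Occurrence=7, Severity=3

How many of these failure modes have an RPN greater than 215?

3

RPN = Severity × Occurrence × Detection:
  Clip misalignment: 3 × 9 × 8 = 216
  Bearing reversed: 10 × 9 × 6 = 540
  Gear tooth reversed: 2 × 6 × 3 = 36
  Adhesive bond loosening: 2 × 8 × 10 = 160
  Impeller short circuit: 5 × 10 × 2 = 100
  Spring drift: 6 × 6 × 9 = 324
  Connector missing: 8 × 4 × 2 = 64
  Insulation short circuit: 4 × 7 × 7 = 196
  Coating contamination: 3 × 7 × 5 = 105
Modes with RPN > 215: Clip misalignment (216), Bearing reversed (540), Spring drift (324) → 3.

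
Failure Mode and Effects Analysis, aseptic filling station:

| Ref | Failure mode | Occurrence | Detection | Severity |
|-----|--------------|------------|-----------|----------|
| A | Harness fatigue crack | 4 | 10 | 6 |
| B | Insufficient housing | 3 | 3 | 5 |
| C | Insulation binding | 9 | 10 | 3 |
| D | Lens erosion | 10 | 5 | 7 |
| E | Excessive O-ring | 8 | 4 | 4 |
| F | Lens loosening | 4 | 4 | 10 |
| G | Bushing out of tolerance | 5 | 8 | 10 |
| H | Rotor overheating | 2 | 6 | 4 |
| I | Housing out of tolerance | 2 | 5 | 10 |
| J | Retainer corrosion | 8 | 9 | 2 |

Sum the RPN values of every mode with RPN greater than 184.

1260

RPN = Severity × Occurrence × Detection:
  A: 6 × 4 × 10 = 240
  B: 5 × 3 × 3 = 45
  C: 3 × 9 × 10 = 270
  D: 7 × 10 × 5 = 350
  E: 4 × 8 × 4 = 128
  F: 10 × 4 × 4 = 160
  G: 10 × 5 × 8 = 400
  H: 4 × 2 × 6 = 48
  I: 10 × 2 × 5 = 100
  J: 2 × 8 × 9 = 144
RPN > 184: A (240), C (270), D (350), G (400).
Sum: 240 + 270 + 350 + 400 = 1260.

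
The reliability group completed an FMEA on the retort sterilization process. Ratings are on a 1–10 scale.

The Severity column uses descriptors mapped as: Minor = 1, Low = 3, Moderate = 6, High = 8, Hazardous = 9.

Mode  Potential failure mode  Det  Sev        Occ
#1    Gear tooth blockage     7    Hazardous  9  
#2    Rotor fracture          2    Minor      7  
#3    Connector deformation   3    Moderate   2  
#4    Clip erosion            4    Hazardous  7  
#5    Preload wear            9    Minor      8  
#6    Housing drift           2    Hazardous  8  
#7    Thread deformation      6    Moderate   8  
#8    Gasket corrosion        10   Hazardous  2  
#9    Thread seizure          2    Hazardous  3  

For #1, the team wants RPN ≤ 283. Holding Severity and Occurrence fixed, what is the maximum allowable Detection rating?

3

#1: S=9, O=9, D=7 → current RPN = 567.
Fixed product = 81. Need 81 × D ≤ 283, so D ≤ 283/81 = 3.49.
Maximum integer Detection rating = 3 (gives RPN 243; D=4 would give 324 > 283).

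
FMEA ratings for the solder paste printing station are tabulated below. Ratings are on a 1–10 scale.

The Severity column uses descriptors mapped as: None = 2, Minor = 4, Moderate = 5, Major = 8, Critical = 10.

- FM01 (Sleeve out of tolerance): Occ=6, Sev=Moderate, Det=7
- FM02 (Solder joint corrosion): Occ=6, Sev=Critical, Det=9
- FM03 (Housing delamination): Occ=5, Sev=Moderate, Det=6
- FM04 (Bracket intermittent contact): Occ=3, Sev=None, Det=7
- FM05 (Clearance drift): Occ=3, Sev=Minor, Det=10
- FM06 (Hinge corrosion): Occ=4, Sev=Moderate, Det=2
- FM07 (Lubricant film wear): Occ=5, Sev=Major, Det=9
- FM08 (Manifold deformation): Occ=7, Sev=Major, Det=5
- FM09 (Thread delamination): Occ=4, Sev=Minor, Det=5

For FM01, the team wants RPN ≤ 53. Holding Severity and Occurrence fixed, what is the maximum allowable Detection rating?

FM01: S=5, O=6, D=7 → current RPN = 210.
Fixed product = 30. Need 30 × D ≤ 53, so D ≤ 53/30 = 1.77.
Maximum integer Detection rating = 1 (gives RPN 30; D=2 would give 60 > 53).

1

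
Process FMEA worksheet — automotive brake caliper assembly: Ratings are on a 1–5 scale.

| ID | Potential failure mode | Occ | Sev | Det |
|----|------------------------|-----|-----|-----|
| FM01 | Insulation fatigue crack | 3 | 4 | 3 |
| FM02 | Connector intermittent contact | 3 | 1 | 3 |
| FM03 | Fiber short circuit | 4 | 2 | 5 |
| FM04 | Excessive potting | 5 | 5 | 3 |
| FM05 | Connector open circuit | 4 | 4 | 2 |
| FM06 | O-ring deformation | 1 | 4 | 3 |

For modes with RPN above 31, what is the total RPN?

183

RPN = Severity × Occurrence × Detection:
  FM01: 4 × 3 × 3 = 36
  FM02: 1 × 3 × 3 = 9
  FM03: 2 × 4 × 5 = 40
  FM04: 5 × 5 × 3 = 75
  FM05: 4 × 4 × 2 = 32
  FM06: 4 × 1 × 3 = 12
RPN > 31: FM01 (36), FM03 (40), FM04 (75), FM05 (32).
Sum: 36 + 40 + 75 + 32 = 183.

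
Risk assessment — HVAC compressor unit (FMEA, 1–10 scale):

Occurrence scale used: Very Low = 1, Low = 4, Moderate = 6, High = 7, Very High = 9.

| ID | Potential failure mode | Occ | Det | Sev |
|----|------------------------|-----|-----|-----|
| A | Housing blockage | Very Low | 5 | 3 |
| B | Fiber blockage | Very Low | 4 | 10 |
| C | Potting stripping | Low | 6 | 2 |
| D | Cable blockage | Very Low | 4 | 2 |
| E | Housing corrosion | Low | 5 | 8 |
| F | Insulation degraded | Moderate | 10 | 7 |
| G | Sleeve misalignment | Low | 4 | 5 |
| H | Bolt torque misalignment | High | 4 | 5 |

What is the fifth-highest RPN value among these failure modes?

48

RPN = Severity × Occurrence × Detection:
  A: 3 × 1 × 5 = 15
  B: 10 × 1 × 4 = 40
  C: 2 × 4 × 6 = 48
  D: 2 × 1 × 4 = 8
  E: 8 × 4 × 5 = 160
  F: 7 × 6 × 10 = 420
  G: 5 × 4 × 4 = 80
  H: 5 × 7 × 4 = 140
Sorted descending: 420, 160, 140, 80, 48, 40, 15, 8.
The fifth-highest RPN is 48 (C).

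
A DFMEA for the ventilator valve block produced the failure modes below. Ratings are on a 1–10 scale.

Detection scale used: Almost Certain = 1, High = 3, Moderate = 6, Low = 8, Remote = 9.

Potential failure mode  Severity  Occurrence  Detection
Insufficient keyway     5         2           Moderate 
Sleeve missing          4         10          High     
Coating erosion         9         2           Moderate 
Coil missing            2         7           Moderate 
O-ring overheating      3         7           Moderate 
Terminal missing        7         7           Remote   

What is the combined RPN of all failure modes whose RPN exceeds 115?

RPN = Severity × Occurrence × Detection:
  Insufficient keyway: 5 × 2 × 6 = 60
  Sleeve missing: 4 × 10 × 3 = 120
  Coating erosion: 9 × 2 × 6 = 108
  Coil missing: 2 × 7 × 6 = 84
  O-ring overheating: 3 × 7 × 6 = 126
  Terminal missing: 7 × 7 × 9 = 441
RPN > 115: Sleeve missing (120), O-ring overheating (126), Terminal missing (441).
Sum: 120 + 126 + 441 = 687.

687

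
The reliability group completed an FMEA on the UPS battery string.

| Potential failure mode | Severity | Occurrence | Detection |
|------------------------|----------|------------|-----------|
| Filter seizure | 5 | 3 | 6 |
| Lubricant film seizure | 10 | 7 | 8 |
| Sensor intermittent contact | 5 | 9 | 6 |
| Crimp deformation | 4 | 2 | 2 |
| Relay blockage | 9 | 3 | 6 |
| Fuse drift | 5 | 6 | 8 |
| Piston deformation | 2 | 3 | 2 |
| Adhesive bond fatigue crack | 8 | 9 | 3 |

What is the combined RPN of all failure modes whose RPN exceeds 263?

830

RPN = Severity × Occurrence × Detection:
  Filter seizure: 5 × 3 × 6 = 90
  Lubricant film seizure: 10 × 7 × 8 = 560
  Sensor intermittent contact: 5 × 9 × 6 = 270
  Crimp deformation: 4 × 2 × 2 = 16
  Relay blockage: 9 × 3 × 6 = 162
  Fuse drift: 5 × 6 × 8 = 240
  Piston deformation: 2 × 3 × 2 = 12
  Adhesive bond fatigue crack: 8 × 9 × 3 = 216
RPN > 263: Lubricant film seizure (560), Sensor intermittent contact (270).
Sum: 560 + 270 = 830.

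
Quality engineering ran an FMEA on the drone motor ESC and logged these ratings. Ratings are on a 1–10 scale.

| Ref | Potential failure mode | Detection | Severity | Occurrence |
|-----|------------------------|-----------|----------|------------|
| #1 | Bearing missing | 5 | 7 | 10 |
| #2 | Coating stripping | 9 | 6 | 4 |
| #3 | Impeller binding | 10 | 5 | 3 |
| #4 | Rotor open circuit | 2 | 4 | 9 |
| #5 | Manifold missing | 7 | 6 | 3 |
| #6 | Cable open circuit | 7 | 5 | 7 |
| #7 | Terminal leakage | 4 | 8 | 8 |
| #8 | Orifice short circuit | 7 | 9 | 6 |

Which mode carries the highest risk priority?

RPN = Severity × Occurrence × Detection:
  #1: 7 × 10 × 5 = 350
  #2: 6 × 4 × 9 = 216
  #3: 5 × 3 × 10 = 150
  #4: 4 × 9 × 2 = 72
  #5: 6 × 3 × 7 = 126
  #6: 5 × 7 × 7 = 245
  #7: 8 × 8 × 4 = 256
  #8: 9 × 6 × 7 = 378
Highest RPN is 378 → #8.

#8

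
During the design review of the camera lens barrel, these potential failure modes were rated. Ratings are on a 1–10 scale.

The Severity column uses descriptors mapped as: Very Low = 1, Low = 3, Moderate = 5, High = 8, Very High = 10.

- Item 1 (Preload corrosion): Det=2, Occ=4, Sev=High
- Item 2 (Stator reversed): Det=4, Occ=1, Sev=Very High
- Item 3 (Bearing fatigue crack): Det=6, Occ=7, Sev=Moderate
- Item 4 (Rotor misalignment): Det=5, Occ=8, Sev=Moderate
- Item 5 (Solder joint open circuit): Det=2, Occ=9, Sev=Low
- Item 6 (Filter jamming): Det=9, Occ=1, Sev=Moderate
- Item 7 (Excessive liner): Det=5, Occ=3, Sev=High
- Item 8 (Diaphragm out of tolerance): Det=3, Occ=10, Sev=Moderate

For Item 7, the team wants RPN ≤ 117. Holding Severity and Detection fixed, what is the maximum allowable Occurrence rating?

Item 7: S=8, O=3, D=5 → current RPN = 120.
Fixed product = 40. Need 40 × O ≤ 117, so O ≤ 117/40 = 2.92.
Maximum integer Occurrence rating = 2 (gives RPN 80; O=3 would give 120 > 117).

2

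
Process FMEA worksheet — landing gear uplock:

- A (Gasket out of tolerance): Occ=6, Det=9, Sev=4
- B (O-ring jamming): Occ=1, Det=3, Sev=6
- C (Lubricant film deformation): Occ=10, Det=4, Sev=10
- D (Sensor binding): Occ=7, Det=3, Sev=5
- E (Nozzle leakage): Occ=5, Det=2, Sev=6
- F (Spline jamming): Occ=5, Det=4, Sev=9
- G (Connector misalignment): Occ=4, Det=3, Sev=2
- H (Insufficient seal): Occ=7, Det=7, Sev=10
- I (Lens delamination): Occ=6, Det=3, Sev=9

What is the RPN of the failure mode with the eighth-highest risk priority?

24

RPN = Severity × Occurrence × Detection:
  A: 4 × 6 × 9 = 216
  B: 6 × 1 × 3 = 18
  C: 10 × 10 × 4 = 400
  D: 5 × 7 × 3 = 105
  E: 6 × 5 × 2 = 60
  F: 9 × 5 × 4 = 180
  G: 2 × 4 × 3 = 24
  H: 10 × 7 × 7 = 490
  I: 9 × 6 × 3 = 162
Sorted descending: 490, 400, 216, 180, 162, 105, 60, 24, 18.
The eighth-highest RPN is 24 (G).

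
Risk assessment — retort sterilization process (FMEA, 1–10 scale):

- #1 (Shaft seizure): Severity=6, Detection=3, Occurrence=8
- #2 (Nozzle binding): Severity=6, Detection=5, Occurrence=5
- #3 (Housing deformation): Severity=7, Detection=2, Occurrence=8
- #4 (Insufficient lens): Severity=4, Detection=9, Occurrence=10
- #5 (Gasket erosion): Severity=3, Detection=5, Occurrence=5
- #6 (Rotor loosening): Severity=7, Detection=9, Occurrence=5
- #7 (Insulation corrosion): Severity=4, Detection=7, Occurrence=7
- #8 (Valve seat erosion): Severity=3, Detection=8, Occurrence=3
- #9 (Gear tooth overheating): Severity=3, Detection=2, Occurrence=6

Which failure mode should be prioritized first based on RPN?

#4

RPN = Severity × Occurrence × Detection:
  #1: 6 × 8 × 3 = 144
  #2: 6 × 5 × 5 = 150
  #3: 7 × 8 × 2 = 112
  #4: 4 × 10 × 9 = 360
  #5: 3 × 5 × 5 = 75
  #6: 7 × 5 × 9 = 315
  #7: 4 × 7 × 7 = 196
  #8: 3 × 3 × 8 = 72
  #9: 3 × 6 × 2 = 36
Highest RPN is 360 → #4.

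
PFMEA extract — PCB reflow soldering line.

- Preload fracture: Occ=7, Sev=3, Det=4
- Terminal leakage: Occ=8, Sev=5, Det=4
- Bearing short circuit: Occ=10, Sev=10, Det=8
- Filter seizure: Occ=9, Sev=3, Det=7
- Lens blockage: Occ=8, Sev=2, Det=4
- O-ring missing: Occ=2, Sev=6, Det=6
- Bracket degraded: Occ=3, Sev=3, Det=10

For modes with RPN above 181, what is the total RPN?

989

RPN = Severity × Occurrence × Detection:
  Preload fracture: 3 × 7 × 4 = 84
  Terminal leakage: 5 × 8 × 4 = 160
  Bearing short circuit: 10 × 10 × 8 = 800
  Filter seizure: 3 × 9 × 7 = 189
  Lens blockage: 2 × 8 × 4 = 64
  O-ring missing: 6 × 2 × 6 = 72
  Bracket degraded: 3 × 3 × 10 = 90
RPN > 181: Bearing short circuit (800), Filter seizure (189).
Sum: 800 + 189 = 989.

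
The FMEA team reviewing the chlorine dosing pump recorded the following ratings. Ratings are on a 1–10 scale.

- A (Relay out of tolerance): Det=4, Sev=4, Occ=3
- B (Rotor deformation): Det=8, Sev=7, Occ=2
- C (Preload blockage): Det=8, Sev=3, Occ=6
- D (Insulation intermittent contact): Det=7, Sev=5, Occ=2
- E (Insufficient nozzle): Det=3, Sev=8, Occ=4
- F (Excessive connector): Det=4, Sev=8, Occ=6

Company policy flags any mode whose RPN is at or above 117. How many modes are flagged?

2

RPN = Severity × Occurrence × Detection:
  A: 4 × 3 × 4 = 48
  B: 7 × 2 × 8 = 112
  C: 3 × 6 × 8 = 144
  D: 5 × 2 × 7 = 70
  E: 8 × 4 × 3 = 96
  F: 8 × 6 × 4 = 192
Modes with RPN ≥ 117: C (144), F (192) → 2.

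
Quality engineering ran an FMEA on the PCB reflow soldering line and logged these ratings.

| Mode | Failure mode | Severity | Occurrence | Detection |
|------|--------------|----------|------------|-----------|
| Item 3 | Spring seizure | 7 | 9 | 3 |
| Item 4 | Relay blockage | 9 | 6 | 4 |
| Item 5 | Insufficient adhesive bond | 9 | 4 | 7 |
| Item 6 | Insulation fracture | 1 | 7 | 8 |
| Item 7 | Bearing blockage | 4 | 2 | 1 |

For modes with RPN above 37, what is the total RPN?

RPN = Severity × Occurrence × Detection:
  Item 3: 7 × 9 × 3 = 189
  Item 4: 9 × 6 × 4 = 216
  Item 5: 9 × 4 × 7 = 252
  Item 6: 1 × 7 × 8 = 56
  Item 7: 4 × 2 × 1 = 8
RPN > 37: Item 3 (189), Item 4 (216), Item 5 (252), Item 6 (56).
Sum: 189 + 216 + 252 + 56 = 713.

713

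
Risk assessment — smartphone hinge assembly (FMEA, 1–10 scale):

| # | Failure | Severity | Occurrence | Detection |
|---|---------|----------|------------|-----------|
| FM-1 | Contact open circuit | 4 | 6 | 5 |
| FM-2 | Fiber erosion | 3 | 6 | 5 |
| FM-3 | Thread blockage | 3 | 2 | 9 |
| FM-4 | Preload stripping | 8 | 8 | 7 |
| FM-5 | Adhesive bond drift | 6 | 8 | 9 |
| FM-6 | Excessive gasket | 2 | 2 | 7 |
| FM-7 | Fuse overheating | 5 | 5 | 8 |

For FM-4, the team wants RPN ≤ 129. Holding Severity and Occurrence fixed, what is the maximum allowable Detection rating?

2

FM-4: S=8, O=8, D=7 → current RPN = 448.
Fixed product = 64. Need 64 × D ≤ 129, so D ≤ 129/64 = 2.02.
Maximum integer Detection rating = 2 (gives RPN 128; D=3 would give 192 > 129).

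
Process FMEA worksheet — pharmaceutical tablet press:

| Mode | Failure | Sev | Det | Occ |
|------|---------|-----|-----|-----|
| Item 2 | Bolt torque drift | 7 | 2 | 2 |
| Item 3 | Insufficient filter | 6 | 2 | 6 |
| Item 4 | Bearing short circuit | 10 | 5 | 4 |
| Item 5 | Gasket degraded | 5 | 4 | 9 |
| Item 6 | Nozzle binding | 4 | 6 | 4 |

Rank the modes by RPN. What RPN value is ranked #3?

96

RPN = Severity × Occurrence × Detection:
  Item 2: 7 × 2 × 2 = 28
  Item 3: 6 × 6 × 2 = 72
  Item 4: 10 × 4 × 5 = 200
  Item 5: 5 × 9 × 4 = 180
  Item 6: 4 × 4 × 6 = 96
Sorted descending: 200, 180, 96, 72, 28.
The third-highest RPN is 96 (Item 6).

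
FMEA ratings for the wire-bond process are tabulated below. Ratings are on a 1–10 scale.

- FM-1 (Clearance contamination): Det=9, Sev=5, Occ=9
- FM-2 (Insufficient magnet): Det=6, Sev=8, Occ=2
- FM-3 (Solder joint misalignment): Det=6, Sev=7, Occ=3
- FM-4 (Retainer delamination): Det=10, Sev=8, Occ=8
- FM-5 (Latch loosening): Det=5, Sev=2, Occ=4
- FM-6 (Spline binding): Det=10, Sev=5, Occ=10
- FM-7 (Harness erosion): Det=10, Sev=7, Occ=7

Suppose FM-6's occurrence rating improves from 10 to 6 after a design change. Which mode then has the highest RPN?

RPN = Severity × Occurrence × Detection:
  FM-1: 5 × 9 × 9 = 405
  FM-2: 8 × 2 × 6 = 96
  FM-3: 7 × 3 × 6 = 126
  FM-4: 8 × 8 × 10 = 640
  FM-5: 2 × 4 × 5 = 40
  FM-6: 5 × 10 × 10 = 500
  FM-7: 7 × 7 × 10 = 490
After action: FM-6 → 5 × 6 × 10 = 300.
Revised RPNs: FM-4=640, FM-7=490, FM-1=405, FM-6=300, FM-3=126, FM-2=96, FM-5=40.
Highest is now FM-4 (640).

FM-4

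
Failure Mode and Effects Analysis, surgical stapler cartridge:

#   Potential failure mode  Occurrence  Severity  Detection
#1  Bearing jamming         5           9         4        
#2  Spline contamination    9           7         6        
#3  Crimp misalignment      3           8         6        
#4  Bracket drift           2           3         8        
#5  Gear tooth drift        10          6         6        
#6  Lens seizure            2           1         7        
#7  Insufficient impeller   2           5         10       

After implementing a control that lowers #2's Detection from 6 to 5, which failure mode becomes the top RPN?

RPN = Severity × Occurrence × Detection:
  #1: 9 × 5 × 4 = 180
  #2: 7 × 9 × 6 = 378
  #3: 8 × 3 × 6 = 144
  #4: 3 × 2 × 8 = 48
  #5: 6 × 10 × 6 = 360
  #6: 1 × 2 × 7 = 14
  #7: 5 × 2 × 10 = 100
After action: #2 → 7 × 9 × 5 = 315.
Revised RPNs: #5=360, #2=315, #1=180, #3=144, #7=100, #4=48, #6=14.
Highest is now #5 (360).

#5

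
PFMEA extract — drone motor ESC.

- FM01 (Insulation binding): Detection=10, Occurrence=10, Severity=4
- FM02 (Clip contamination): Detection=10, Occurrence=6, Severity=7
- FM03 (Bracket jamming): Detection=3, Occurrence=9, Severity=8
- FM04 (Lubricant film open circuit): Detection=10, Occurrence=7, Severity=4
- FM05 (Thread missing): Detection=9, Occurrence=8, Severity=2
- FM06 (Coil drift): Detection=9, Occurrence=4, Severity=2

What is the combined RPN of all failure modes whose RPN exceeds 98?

1460

RPN = Severity × Occurrence × Detection:
  FM01: 4 × 10 × 10 = 400
  FM02: 7 × 6 × 10 = 420
  FM03: 8 × 9 × 3 = 216
  FM04: 4 × 7 × 10 = 280
  FM05: 2 × 8 × 9 = 144
  FM06: 2 × 4 × 9 = 72
RPN > 98: FM01 (400), FM02 (420), FM03 (216), FM04 (280), FM05 (144).
Sum: 400 + 420 + 216 + 280 + 144 = 1460.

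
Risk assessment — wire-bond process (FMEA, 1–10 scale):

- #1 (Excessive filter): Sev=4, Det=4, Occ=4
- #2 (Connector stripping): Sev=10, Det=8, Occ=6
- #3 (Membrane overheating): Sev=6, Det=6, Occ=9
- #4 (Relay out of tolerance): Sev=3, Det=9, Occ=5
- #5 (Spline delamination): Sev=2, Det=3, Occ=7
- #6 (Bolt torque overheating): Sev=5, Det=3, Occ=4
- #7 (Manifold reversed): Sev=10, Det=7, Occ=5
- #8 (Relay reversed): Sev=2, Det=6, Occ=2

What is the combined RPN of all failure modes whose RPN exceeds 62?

RPN = Severity × Occurrence × Detection:
  #1: 4 × 4 × 4 = 64
  #2: 10 × 6 × 8 = 480
  #3: 6 × 9 × 6 = 324
  #4: 3 × 5 × 9 = 135
  #5: 2 × 7 × 3 = 42
  #6: 5 × 4 × 3 = 60
  #7: 10 × 5 × 7 = 350
  #8: 2 × 2 × 6 = 24
RPN > 62: #1 (64), #2 (480), #3 (324), #4 (135), #7 (350).
Sum: 64 + 480 + 324 + 135 + 350 = 1353.

1353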